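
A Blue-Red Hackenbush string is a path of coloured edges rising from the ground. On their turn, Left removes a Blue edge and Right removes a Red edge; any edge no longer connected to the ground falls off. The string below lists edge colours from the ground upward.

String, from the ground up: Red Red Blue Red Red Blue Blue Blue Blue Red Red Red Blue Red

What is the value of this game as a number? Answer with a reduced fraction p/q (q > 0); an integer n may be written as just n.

Prefix values for Red Red Blue Red Red Blue Blue Blue Blue Red Red Red Blue Red via {L|R} + simplicity:
R: Left {  }, Right { 0 } = simplest -1
RR: Left {  }, Right { -1,0 } = simplest -2
RRB: Left { -2 }, Right { -1,0 } = simplest -3/2
RRBR: Left { -2 }, Right { -3/2,-1,0 } = simplest -7/4
RRBRR: Left { -2 }, Right { -7/4,-3/2,-1,0 } = simplest -15/8
RRBRRB: Left { -2,-15/8 }, Right { -7/4,-3/2,-1,0 } = simplest -29/16
RRBRRBB: Left { -2,-15/8,-29/16 }, Right { -7/4,-3/2,-1,0 } = simplest -57/32
RRBRRBBB: Left { -2,-15/8,-29/16,-57/32 }, Right { -7/4,-3/2,-1,0 } = simplest -113/64
RRBRRBBBB: Left { -2,-15/8,-29/16,-57/32,-113/64 }, Right { -7/4,-3/2,-1,0 } = simplest -225/128
RRBRRBBBBR: Left { -2,-15/8,-29/16,-57/32,-113/64 }, Right { -225/128,-7/4,-3/2,-1,0 } = simplest -451/256
RRBRRBBBBRR: Left { -2,-15/8,-29/16,-57/32,-113/64 }, Right { -451/256,-225/128,-7/4,-3/2,-1,0 } = simplest -903/512
RRBRRBBBBRRR: Left { -2,-15/8,-29/16,-57/32,-113/64 }, Right { -903/512,-451/256,-225/128,-7/4,-3/2,-1,0 } = simplest -1807/1024
RRBRRBBBBRRRB: Left { -2,-15/8,-29/16,-57/32,-113/64,-1807/1024 }, Right { -903/512,-451/256,-225/128,-7/4,-3/2,-1,0 } = simplest -3613/2048
RRBRRBBBBRRRBR: Left { -2,-15/8,-29/16,-57/32,-113/64,-1807/1024 }, Right { -3613/2048,-903/512,-451/256,-225/128,-7/4,-3/2,-1,0 } = simplest -7227/4096

-7227/4096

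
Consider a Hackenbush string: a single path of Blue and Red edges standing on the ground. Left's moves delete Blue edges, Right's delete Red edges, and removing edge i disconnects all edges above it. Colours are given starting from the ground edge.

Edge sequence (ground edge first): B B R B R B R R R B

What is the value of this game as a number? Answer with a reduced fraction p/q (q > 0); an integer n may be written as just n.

419/256

Recurse on prefixes of the 10-edge string B B R B R B R R R B:
edge 1 of 10 (B): { 0 | (no moves) } = 1
edge 2 of 10 (B): { 0; 1 | (no moves) } = 2
edge 3 of 10 (R): { 0; 1 | 2 } = 3/2
edge 4 of 10 (B): { 0; 1; 3/2 | 2 } = 7/4
edge 5 of 10 (R): { 0; 1; 3/2 | 7/4; 2 } = 13/8
edge 6 of 10 (B): { 0; 1; 3/2; 13/8 | 7/4; 2 } = 27/16
edge 7 of 10 (R): { 0; 1; 3/2; 13/8 | 27/16; 7/4; 2 } = 53/32
edge 8 of 10 (R): { 0; 1; 3/2; 13/8 | 53/32; 27/16; 7/4; 2 } = 105/64
edge 9 of 10 (R): { 0; 1; 3/2; 13/8 | 105/64; 53/32; 27/16; 7/4; 2 } = 209/128
edge 10 of 10 (B): { 0; 1; 3/2; 13/8; 209/128 | 105/64; 53/32; 27/16; 7/4; 2 } = 419/256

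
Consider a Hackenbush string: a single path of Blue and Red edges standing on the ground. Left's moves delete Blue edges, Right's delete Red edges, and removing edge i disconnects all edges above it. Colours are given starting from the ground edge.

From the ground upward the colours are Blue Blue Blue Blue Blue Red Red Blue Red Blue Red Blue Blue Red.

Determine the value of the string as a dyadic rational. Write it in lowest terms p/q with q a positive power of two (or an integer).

1 of 14 · B · max L 0 · min R +∞ ⇒ 1
2 of 14 · BB · max L 1 · min R +∞ ⇒ 2
3 of 14 · BBB · max L 2 · min R +∞ ⇒ 3
4 of 14 · BBBB · max L 3 · min R +∞ ⇒ 4
5 of 14 · BBBBB · max L 4 · min R +∞ ⇒ 5
6 of 14 · BBBBBR · max L 4 · min R 5 ⇒ 9/2
7 of 14 · BBBBBRR · max L 4 · min R 9/2 ⇒ 17/4
8 of 14 · BBBBBRRB · max L 17/4 · min R 9/2 ⇒ 35/8
9 of 14 · BBBBBRRBR · max L 17/4 · min R 35/8 ⇒ 69/16
10 of 14 · BBBBBRRBRB · max L 69/16 · min R 35/8 ⇒ 139/32
11 of 14 · BBBBBRRBRBR · max L 69/16 · min R 139/32 ⇒ 277/64
12 of 14 · BBBBBRRBRBRB · max L 277/64 · min R 139/32 ⇒ 555/128
13 of 14 · BBBBBRRBRBRBB · max L 555/128 · min R 139/32 ⇒ 1111/256
14 of 14 · BBBBBRRBRBRBBR · max L 555/128 · min R 1111/256 ⇒ 2221/512

2221/512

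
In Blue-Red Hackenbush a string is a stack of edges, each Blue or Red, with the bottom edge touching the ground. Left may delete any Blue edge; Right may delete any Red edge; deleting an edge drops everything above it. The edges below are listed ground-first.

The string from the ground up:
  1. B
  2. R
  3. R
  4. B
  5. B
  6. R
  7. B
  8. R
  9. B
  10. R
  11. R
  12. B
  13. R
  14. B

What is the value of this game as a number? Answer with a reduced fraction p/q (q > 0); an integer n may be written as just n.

3403/8192

Build val(s[:k]) for k = 1..14, string s = B R R B B R B R B R R B R B.
val_1 [B]  L=[0]  R=[none]  → 1
val_2 [BR]  L=[0]  R=[1]  → 1/2
val_3 [BRR]  L=[0]  R=[1/2 1]  → 1/4
val_4 [BRRB]  L=[0 1/4]  R=[1/2 1]  → 3/8
val_5 [BRRBB]  L=[0 1/4 3/8]  R=[1/2 1]  → 7/16
val_6 [BRRBBR]  L=[0 1/4 3/8]  R=[7/16 1/2 1]  → 13/32
val_7 [BRRBBRB]  L=[0 1/4 3/8 13/32]  R=[7/16 1/2 1]  → 27/64
val_8 [BRRBBRBR]  L=[0 1/4 3/8 13/32]  R=[27/64 7/16 1/2 1]  → 53/128
val_9 [BRRBBRBRB]  L=[0 1/4 3/8 13/32 53/128]  R=[27/64 7/16 1/2 1]  → 107/256
val_10 [BRRBBRBRBR]  L=[0 1/4 3/8 13/32 53/128]  R=[107/256 27/64 7/16 1/2 1]  → 213/512
val_11 [BRRBBRBRBRR]  L=[0 1/4 3/8 13/32 53/128]  R=[213/512 107/256 27/64 7/16 1/2 1]  → 425/1024
val_12 [BRRBBRBRBRRB]  L=[0 1/4 3/8 13/32 53/128 425/1024]  R=[213/512 107/256 27/64 7/16 1/2 1]  → 851/2048
val_13 [BRRBBRBRBRRBR]  L=[0 1/4 3/8 13/32 53/128 425/1024]  R=[851/2048 213/512 107/256 27/64 7/16 1/2 1]  → 1701/4096
val_14 [BRRBBRBRBRRBRB]  L=[0 1/4 3/8 13/32 53/128 425/1024 1701/4096]  R=[851/2048 213/512 107/256 27/64 7/16 1/2 1]  → 3403/8192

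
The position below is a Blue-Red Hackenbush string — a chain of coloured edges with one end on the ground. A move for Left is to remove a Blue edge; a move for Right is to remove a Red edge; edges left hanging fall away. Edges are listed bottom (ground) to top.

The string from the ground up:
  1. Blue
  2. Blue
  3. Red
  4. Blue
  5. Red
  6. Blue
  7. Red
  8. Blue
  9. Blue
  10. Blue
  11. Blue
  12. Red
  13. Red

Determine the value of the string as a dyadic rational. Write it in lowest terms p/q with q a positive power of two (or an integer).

G(B) = { 0 | none } so 1
G(BB) = { 0, 1 | none } so 2
G(BBR) = { 0, 1 | 2 } so 3/2
G(BBRB) = { 0, 1, 3/2 | 2 } so 7/4
G(BBRBR) = { 0, 1, 3/2 | 7/4, 2 } so 13/8
G(BBRBRB) = { 0, 1, 3/2, 13/8 | 7/4, 2 } so 27/16
G(BBRBRBR) = { 0, 1, 3/2, 13/8 | 27/16, 7/4, 2 } so 53/32
G(BBRBRBRB) = { 0, 1, 3/2, 13/8, 53/32 | 27/16, 7/4, 2 } so 107/64
G(BBRBRBRBB) = { 0, 1, 3/2, 13/8, 53/32, 107/64 | 27/16, 7/4, 2 } so 215/128
G(BBRBRBRBBB) = { 0, 1, 3/2, 13/8, 53/32, 107/64, 215/128 | 27/16, 7/4, 2 } so 431/256
G(BBRBRBRBBBB) = { 0, 1, 3/2, 13/8, 53/32, 107/64, 215/128, 431/256 | 27/16, 7/4, 2 } so 863/512
G(BBRBRBRBBBBR) = { 0, 1, 3/2, 13/8, 53/32, 107/64, 215/128, 431/256 | 863/512, 27/16, 7/4, 2 } so 1725/1024
G(BBRBRBRBBBBRR) = { 0, 1, 3/2, 13/8, 53/32, 107/64, 215/128, 431/256 | 1725/1024, 863/512, 27/16, 7/4, 2 } so 3449/2048

3449/2048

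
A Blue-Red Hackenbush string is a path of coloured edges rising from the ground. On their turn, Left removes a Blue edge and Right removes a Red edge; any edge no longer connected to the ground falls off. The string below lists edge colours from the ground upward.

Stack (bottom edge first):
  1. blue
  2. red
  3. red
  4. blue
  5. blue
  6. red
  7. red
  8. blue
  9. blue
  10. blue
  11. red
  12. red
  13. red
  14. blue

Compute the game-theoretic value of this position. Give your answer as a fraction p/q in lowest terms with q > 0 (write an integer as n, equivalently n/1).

3299/8192

Prefix values for blue red red blue blue red red blue blue blue red red red blue via {L|R} + simplicity:
step 1: add blue to get b; options L={ 0 } R={ none } gives 1
step 2: add red to get br; options L={ 0 } R={ 1 } gives 1/2
step 3: add red to get brr; options L={ 0 } R={ 1/2, 1 } gives 1/4
step 4: add blue to get brrb; options L={ 0, 1/4 } R={ 1/2, 1 } gives 3/8
step 5: add blue to get brrbb; options L={ 0, 1/4, 3/8 } R={ 1/2, 1 } gives 7/16
step 6: add red to get brrbbr; options L={ 0, 1/4, 3/8 } R={ 7/16, 1/2, 1 } gives 13/32
step 7: add red to get brrbbrr; options L={ 0, 1/4, 3/8 } R={ 13/32, 7/16, 1/2, 1 } gives 25/64
step 8: add blue to get brrbbrrb; options L={ 0, 1/4, 3/8, 25/64 } R={ 13/32, 7/16, 1/2, 1 } gives 51/128
step 9: add blue to get brrbbrrbb; options L={ 0, 1/4, 3/8, 25/64, 51/128 } R={ 13/32, 7/16, 1/2, 1 } gives 103/256
step 10: add blue to get brrbbrrbbb; options L={ 0, 1/4, 3/8, 25/64, 51/128, 103/256 } R={ 13/32, 7/16, 1/2, 1 } gives 207/512
step 11: add red to get brrbbrrbbbr; options L={ 0, 1/4, 3/8, 25/64, 51/128, 103/256 } R={ 207/512, 13/32, 7/16, 1/2, 1 } gives 413/1024
step 12: add red to get brrbbrrbbbrr; options L={ 0, 1/4, 3/8, 25/64, 51/128, 103/256 } R={ 413/1024, 207/512, 13/32, 7/16, 1/2, 1 } gives 825/2048
step 13: add red to get brrbbrrbbbrrr; options L={ 0, 1/4, 3/8, 25/64, 51/128, 103/256 } R={ 825/2048, 413/1024, 207/512, 13/32, 7/16, 1/2, 1 } gives 1649/4096
step 14: add blue to get brrbbrrbbbrrrb; options L={ 0, 1/4, 3/8, 25/64, 51/128, 103/256, 1649/4096 } R={ 825/2048, 413/1024, 207/512, 13/32, 7/16, 1/2, 1 } gives 3299/8192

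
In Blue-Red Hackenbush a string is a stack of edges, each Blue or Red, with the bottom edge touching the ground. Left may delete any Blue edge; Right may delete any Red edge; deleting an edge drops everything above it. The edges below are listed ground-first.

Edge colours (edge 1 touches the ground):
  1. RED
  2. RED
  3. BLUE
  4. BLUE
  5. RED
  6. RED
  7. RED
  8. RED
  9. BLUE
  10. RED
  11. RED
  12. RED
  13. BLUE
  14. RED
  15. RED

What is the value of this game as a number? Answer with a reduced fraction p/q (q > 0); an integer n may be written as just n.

Build g(s[:k]) for k = 1..15, string s = RED RED BLUE BLUE RED RED RED RED BLUE RED RED RED BLUE RED RED.
step 1: add RED to get R; options L={ none } R={ 0 } so -1
step 2: add RED to get RR; options L={ none } R={ -1; 0 } so -2
step 3: add BLUE to get RRB; options L={ -2 } R={ -1; 0 } so -3/2
step 4: add BLUE to get RRBB; options L={ -2; -3/2 } R={ -1; 0 } so -5/4
step 5: add RED to get RRBBR; options L={ -2; -3/2 } R={ -5/4; -1; 0 } so -11/8
step 6: add RED to get RRBBRR; options L={ -2; -3/2 } R={ -11/8; -5/4; -1; 0 } so -23/16
step 7: add RED to get RRBBRRR; options L={ -2; -3/2 } R={ -23/16; -11/8; -5/4; -1; 0 } so -47/32
step 8: add RED to get RRBBRRRR; options L={ -2; -3/2 } R={ -47/32; -23/16; -11/8; -5/4; -1; 0 } so -95/64
step 9: add BLUE to get RRBBRRRRB; options L={ -2; -3/2; -95/64 } R={ -47/32; -23/16; -11/8; -5/4; -1; 0 } so -189/128
step 10: add RED to get RRBBRRRRBR; options L={ -2; -3/2; -95/64 } R={ -189/128; -47/32; -23/16; -11/8; -5/4; -1; 0 } so -379/256
step 11: add RED to get RRBBRRRRBRR; options L={ -2; -3/2; -95/64 } R={ -379/256; -189/128; -47/32; -23/16; -11/8; -5/4; -1; 0 } so -759/512
step 12: add RED to get RRBBRRRRBRRR; options L={ -2; -3/2; -95/64 } R={ -759/512; -379/256; -189/128; -47/32; -23/16; -11/8; -5/4; -1; 0 } so -1519/1024
step 13: add BLUE to get RRBBRRRRBRRRB; options L={ -2; -3/2; -95/64; -1519/1024 } R={ -759/512; -379/256; -189/128; -47/32; -23/16; -11/8; -5/4; -1; 0 } so -3037/2048
step 14: add RED to get RRBBRRRRBRRRBR; options L={ -2; -3/2; -95/64; -1519/1024 } R={ -3037/2048; -759/512; -379/256; -189/128; -47/32; -23/16; -11/8; -5/4; -1; 0 } so -6075/4096
step 15: add RED to get RRBBRRRRBRRRBRR; options L={ -2; -3/2; -95/64; -1519/1024 } R={ -6075/4096; -3037/2048; -759/512; -379/256; -189/128; -47/32; -23/16; -11/8; -5/4; -1; 0 } so -12151/8192

-12151/8192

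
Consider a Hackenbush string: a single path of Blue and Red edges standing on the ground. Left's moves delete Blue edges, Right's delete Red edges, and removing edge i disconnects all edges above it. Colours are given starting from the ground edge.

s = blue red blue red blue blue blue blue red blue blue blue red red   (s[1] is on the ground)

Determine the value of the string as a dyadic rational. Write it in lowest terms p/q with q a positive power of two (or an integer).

Recurse on prefixes of the 14-edge string blue red blue red blue blue blue blue red blue blue blue red red:
1 of 14 · b · max L 0 · min R +∞ gives 1
2 of 14 · br · max L 0 · min R 1 gives 1/2
3 of 14 · brb · max L 1/2 · min R 1 gives 3/4
4 of 14 · brbr · max L 1/2 · min R 3/4 gives 5/8
5 of 14 · brbrb · max L 5/8 · min R 3/4 gives 11/16
6 of 14 · brbrbb · max L 11/16 · min R 3/4 gives 23/32
7 of 14 · brbrbbb · max L 23/32 · min R 3/4 gives 47/64
8 of 14 · brbrbbbb · max L 47/64 · min R 3/4 gives 95/128
9 of 14 · brbrbbbbr · max L 47/64 · min R 95/128 gives 189/256
10 of 14 · brbrbbbbrb · max L 189/256 · min R 95/128 gives 379/512
11 of 14 · brbrbbbbrbb · max L 379/512 · min R 95/128 gives 759/1024
12 of 14 · brbrbbbbrbbb · max L 759/1024 · min R 95/128 gives 1519/2048
13 of 14 · brbrbbbbrbbbr · max L 759/1024 · min R 1519/2048 gives 3037/4096
14 of 14 · brbrbbbbrbbbrr · max L 759/1024 · min R 3037/4096 gives 6073/8192

6073/8192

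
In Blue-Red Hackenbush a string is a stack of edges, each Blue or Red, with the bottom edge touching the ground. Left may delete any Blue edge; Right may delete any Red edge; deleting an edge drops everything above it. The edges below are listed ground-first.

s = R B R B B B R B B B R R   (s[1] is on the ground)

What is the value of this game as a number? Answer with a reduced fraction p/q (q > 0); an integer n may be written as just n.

-1095/2048

Build value(s[:k]) for k = 1..12, string s = R B R B B B R B B B R R.
1 of 12 · R · max L −∞ · min R 0 ⇒ -1
2 of 12 · RB · max L -1 · min R 0 ⇒ -1/2
3 of 12 · RBR · max L -1 · min R -1/2 ⇒ -3/4
4 of 12 · RBRB · max L -3/4 · min R -1/2 ⇒ -5/8
5 of 12 · RBRBB · max L -5/8 · min R -1/2 ⇒ -9/16
6 of 12 · RBRBBB · max L -9/16 · min R -1/2 ⇒ -17/32
7 of 12 · RBRBBBR · max L -9/16 · min R -17/32 ⇒ -35/64
8 of 12 · RBRBBBRB · max L -35/64 · min R -17/32 ⇒ -69/128
9 of 12 · RBRBBBRBB · max L -69/128 · min R -17/32 ⇒ -137/256
10 of 12 · RBRBBBRBBB · max L -137/256 · min R -17/32 ⇒ -273/512
11 of 12 · RBRBBBRBBBR · max L -137/256 · min R -273/512 ⇒ -547/1024
12 of 12 · RBRBBBRBBBRR · max L -137/256 · min R -547/1024 ⇒ -1095/2048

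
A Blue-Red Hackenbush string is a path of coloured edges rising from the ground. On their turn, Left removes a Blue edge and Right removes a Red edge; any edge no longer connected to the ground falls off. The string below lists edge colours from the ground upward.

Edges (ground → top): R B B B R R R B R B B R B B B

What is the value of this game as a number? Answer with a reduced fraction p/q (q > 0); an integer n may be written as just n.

-3729/16384

G(R) = { ∅ | 0 } gives -1
G(RB) = { -1 | 0 } gives -1/2
G(RBB) = { -1,-1/2 | 0 } gives -1/4
G(RBBB) = { -1,-1/2,-1/4 | 0 } gives -1/8
G(RBBBR) = { -1,-1/2,-1/4 | -1/8,0 } gives -3/16
G(RBBBRR) = { -1,-1/2,-1/4 | -3/16,-1/8,0 } gives -7/32
G(RBBBRRR) = { -1,-1/2,-1/4 | -7/32,-3/16,-1/8,0 } gives -15/64
G(RBBBRRRB) = { -1,-1/2,-1/4,-15/64 | -7/32,-3/16,-1/8,0 } gives -29/128
G(RBBBRRRBR) = { -1,-1/2,-1/4,-15/64 | -29/128,-7/32,-3/16,-1/8,0 } gives -59/256
G(RBBBRRRBRB) = { -1,-1/2,-1/4,-15/64,-59/256 | -29/128,-7/32,-3/16,-1/8,0 } gives -117/512
G(RBBBRRRBRBB) = { -1,-1/2,-1/4,-15/64,-59/256,-117/512 | -29/128,-7/32,-3/16,-1/8,0 } gives -233/1024
G(RBBBRRRBRBBR) = { -1,-1/2,-1/4,-15/64,-59/256,-117/512 | -233/1024,-29/128,-7/32,-3/16,-1/8,0 } gives -467/2048
G(RBBBRRRBRBBRB) = { -1,-1/2,-1/4,-15/64,-59/256,-117/512,-467/2048 | -233/1024,-29/128,-7/32,-3/16,-1/8,0 } gives -933/4096
G(RBBBRRRBRBBRBB) = { -1,-1/2,-1/4,-15/64,-59/256,-117/512,-467/2048,-933/4096 | -233/1024,-29/128,-7/32,-3/16,-1/8,0 } gives -1865/8192
G(RBBBRRRBRBBRBBB) = { -1,-1/2,-1/4,-15/64,-59/256,-117/512,-467/2048,-933/4096,-1865/8192 | -233/1024,-29/128,-7/32,-3/16,-1/8,0 } gives -3729/16384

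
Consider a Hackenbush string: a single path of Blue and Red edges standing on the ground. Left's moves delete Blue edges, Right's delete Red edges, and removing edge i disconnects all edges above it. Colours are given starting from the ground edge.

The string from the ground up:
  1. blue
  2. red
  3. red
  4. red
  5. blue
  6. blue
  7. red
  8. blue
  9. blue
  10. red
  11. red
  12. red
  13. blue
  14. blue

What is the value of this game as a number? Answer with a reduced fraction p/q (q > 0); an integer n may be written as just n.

Prefix values for blue red red red blue blue red blue blue red red red blue blue via {L|R} + simplicity:
edge 1 of 14 (blue): { 0 | ∅ } => 1
edge 2 of 14 (red): { 0 | 1 } => 1/2
edge 3 of 14 (red): { 0 | 1/2,1 } => 1/4
edge 4 of 14 (red): { 0 | 1/4,1/2,1 } => 1/8
edge 5 of 14 (blue): { 0,1/8 | 1/4,1/2,1 } => 3/16
edge 6 of 14 (blue): { 0,1/8,3/16 | 1/4,1/2,1 } => 7/32
edge 7 of 14 (red): { 0,1/8,3/16 | 7/32,1/4,1/2,1 } => 13/64
edge 8 of 14 (blue): { 0,1/8,3/16,13/64 | 7/32,1/4,1/2,1 } => 27/128
edge 9 of 14 (blue): { 0,1/8,3/16,13/64,27/128 | 7/32,1/4,1/2,1 } => 55/256
edge 10 of 14 (red): { 0,1/8,3/16,13/64,27/128 | 55/256,7/32,1/4,1/2,1 } => 109/512
edge 11 of 14 (red): { 0,1/8,3/16,13/64,27/128 | 109/512,55/256,7/32,1/4,1/2,1 } => 217/1024
edge 12 of 14 (red): { 0,1/8,3/16,13/64,27/128 | 217/1024,109/512,55/256,7/32,1/4,1/2,1 } => 433/2048
edge 13 of 14 (blue): { 0,1/8,3/16,13/64,27/128,433/2048 | 217/1024,109/512,55/256,7/32,1/4,1/2,1 } => 867/4096
edge 14 of 14 (blue): { 0,1/8,3/16,13/64,27/128,433/2048,867/4096 | 217/1024,109/512,55/256,7/32,1/4,1/2,1 } => 1735/8192

1735/8192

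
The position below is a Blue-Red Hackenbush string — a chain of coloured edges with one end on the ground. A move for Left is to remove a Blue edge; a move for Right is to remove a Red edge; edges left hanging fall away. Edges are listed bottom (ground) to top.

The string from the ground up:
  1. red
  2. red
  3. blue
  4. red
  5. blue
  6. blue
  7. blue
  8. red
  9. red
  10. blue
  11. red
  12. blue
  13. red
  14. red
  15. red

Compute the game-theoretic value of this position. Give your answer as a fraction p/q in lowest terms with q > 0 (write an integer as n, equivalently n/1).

-12719/8192

edge 1 of 15 (red): { — | 0 } so -1
edge 2 of 15 (red): { — | -1, 0 } so -2
edge 3 of 15 (blue): { -2 | -1, 0 } so -3/2
edge 4 of 15 (red): { -2 | -3/2, -1, 0 } so -7/4
edge 5 of 15 (blue): { -2, -7/4 | -3/2, -1, 0 } so -13/8
edge 6 of 15 (blue): { -2, -7/4, -13/8 | -3/2, -1, 0 } so -25/16
edge 7 of 15 (blue): { -2, -7/4, -13/8, -25/16 | -3/2, -1, 0 } so -49/32
edge 8 of 15 (red): { -2, -7/4, -13/8, -25/16 | -49/32, -3/2, -1, 0 } so -99/64
edge 9 of 15 (red): { -2, -7/4, -13/8, -25/16 | -99/64, -49/32, -3/2, -1, 0 } so -199/128
edge 10 of 15 (blue): { -2, -7/4, -13/8, -25/16, -199/128 | -99/64, -49/32, -3/2, -1, 0 } so -397/256
edge 11 of 15 (red): { -2, -7/4, -13/8, -25/16, -199/128 | -397/256, -99/64, -49/32, -3/2, -1, 0 } so -795/512
edge 12 of 15 (blue): { -2, -7/4, -13/8, -25/16, -199/128, -795/512 | -397/256, -99/64, -49/32, -3/2, -1, 0 } so -1589/1024
edge 13 of 15 (red): { -2, -7/4, -13/8, -25/16, -199/128, -795/512 | -1589/1024, -397/256, -99/64, -49/32, -3/2, -1, 0 } so -3179/2048
edge 14 of 15 (red): { -2, -7/4, -13/8, -25/16, -199/128, -795/512 | -3179/2048, -1589/1024, -397/256, -99/64, -49/32, -3/2, -1, 0 } so -6359/4096
edge 15 of 15 (red): { -2, -7/4, -13/8, -25/16, -199/128, -795/512 | -6359/4096, -3179/2048, -1589/1024, -397/256, -99/64, -49/32, -3/2, -1, 0 } so -12719/8192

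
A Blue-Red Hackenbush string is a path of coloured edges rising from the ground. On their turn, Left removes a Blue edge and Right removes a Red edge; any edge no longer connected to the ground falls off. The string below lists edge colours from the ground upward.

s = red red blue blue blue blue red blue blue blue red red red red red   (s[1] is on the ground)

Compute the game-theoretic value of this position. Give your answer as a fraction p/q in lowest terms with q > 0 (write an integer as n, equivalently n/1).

-8767/8192

Recurse on prefixes of the 15-edge string red red blue blue blue blue red blue blue blue red red red red red:
edge 1 of 15 (red): { ∅ | 0 } so -1
edge 2 of 15 (red): { ∅ | -1,0 } so -2
edge 3 of 15 (blue): { -2 | -1,0 } so -3/2
edge 4 of 15 (blue): { -2,-3/2 | -1,0 } so -5/4
edge 5 of 15 (blue): { -2,-3/2,-5/4 | -1,0 } so -9/8
edge 6 of 15 (blue): { -2,-3/2,-5/4,-9/8 | -1,0 } so -17/16
edge 7 of 15 (red): { -2,-3/2,-5/4,-9/8 | -17/16,-1,0 } so -35/32
edge 8 of 15 (blue): { -2,-3/2,-5/4,-9/8,-35/32 | -17/16,-1,0 } so -69/64
edge 9 of 15 (blue): { -2,-3/2,-5/4,-9/8,-35/32,-69/64 | -17/16,-1,0 } so -137/128
edge 10 of 15 (blue): { -2,-3/2,-5/4,-9/8,-35/32,-69/64,-137/128 | -17/16,-1,0 } so -273/256
edge 11 of 15 (red): { -2,-3/2,-5/4,-9/8,-35/32,-69/64,-137/128 | -273/256,-17/16,-1,0 } so -547/512
edge 12 of 15 (red): { -2,-3/2,-5/4,-9/8,-35/32,-69/64,-137/128 | -547/512,-273/256,-17/16,-1,0 } so -1095/1024
edge 13 of 15 (red): { -2,-3/2,-5/4,-9/8,-35/32,-69/64,-137/128 | -1095/1024,-547/512,-273/256,-17/16,-1,0 } so -2191/2048
edge 14 of 15 (red): { -2,-3/2,-5/4,-9/8,-35/32,-69/64,-137/128 | -2191/2048,-1095/1024,-547/512,-273/256,-17/16,-1,0 } so -4383/4096
edge 15 of 15 (red): { -2,-3/2,-5/4,-9/8,-35/32,-69/64,-137/128 | -4383/4096,-2191/2048,-1095/1024,-547/512,-273/256,-17/16,-1,0 } so -8767/8192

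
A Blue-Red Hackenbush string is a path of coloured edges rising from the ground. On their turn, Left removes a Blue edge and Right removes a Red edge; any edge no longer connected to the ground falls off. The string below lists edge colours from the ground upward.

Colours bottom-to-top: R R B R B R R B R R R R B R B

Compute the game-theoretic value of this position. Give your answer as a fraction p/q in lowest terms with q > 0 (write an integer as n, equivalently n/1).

Build value(s[:k]) for k = 1..15, string s = R R B R B R R B R R R R B R B.
value(R) = {  | 0 } — -1
value(RR) = {  | -1; 0 } — -2
value(RRB) = { -2 | -1; 0 } — -3/2
value(RRBR) = { -2 | -3/2; -1; 0 } — -7/4
value(RRBRB) = { -2; -7/4 | -3/2; -1; 0 } — -13/8
value(RRBRBR) = { -2; -7/4 | -13/8; -3/2; -1; 0 } — -27/16
value(RRBRBRR) = { -2; -7/4 | -27/16; -13/8; -3/2; -1; 0 } — -55/32
value(RRBRBRRB) = { -2; -7/4; -55/32 | -27/16; -13/8; -3/2; -1; 0 } — -109/64
value(RRBRBRRBR) = { -2; -7/4; -55/32 | -109/64; -27/16; -13/8; -3/2; -1; 0 } — -219/128
value(RRBRBRRBRR) = { -2; -7/4; -55/32 | -219/128; -109/64; -27/16; -13/8; -3/2; -1; 0 } — -439/256
value(RRBRBRRBRRR) = { -2; -7/4; -55/32 | -439/256; -219/128; -109/64; -27/16; -13/8; -3/2; -1; 0 } — -879/512
value(RRBRBRRBRRRR) = { -2; -7/4; -55/32 | -879/512; -439/256; -219/128; -109/64; -27/16; -13/8; -3/2; -1; 0 } — -1759/1024
value(RRBRBRRBRRRRB) = { -2; -7/4; -55/32; -1759/1024 | -879/512; -439/256; -219/128; -109/64; -27/16; -13/8; -3/2; -1; 0 } — -3517/2048
value(RRBRBRRBRRRRBR) = { -2; -7/4; -55/32; -1759/1024 | -3517/2048; -879/512; -439/256; -219/128; -109/64; -27/16; -13/8; -3/2; -1; 0 } — -7035/4096
value(RRBRBRRBRRRRBRB) = { -2; -7/4; -55/32; -1759/1024; -7035/4096 | -3517/2048; -879/512; -439/256; -219/128; -109/64; -27/16; -13/8; -3/2; -1; 0 } — -14069/8192

-14069/8192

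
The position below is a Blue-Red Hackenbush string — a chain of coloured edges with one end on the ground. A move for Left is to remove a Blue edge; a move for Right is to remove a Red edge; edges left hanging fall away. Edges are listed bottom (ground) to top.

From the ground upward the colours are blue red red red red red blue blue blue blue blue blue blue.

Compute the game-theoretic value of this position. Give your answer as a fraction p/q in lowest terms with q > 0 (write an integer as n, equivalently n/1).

b: Left { 0 }, Right { · } -> simplest 1
br: Left { 0 }, Right { 1 } -> simplest 1/2
brr: Left { 0 }, Right { 1/2, 1 } -> simplest 1/4
brrr: Left { 0 }, Right { 1/4, 1/2, 1 } -> simplest 1/8
brrrr: Left { 0 }, Right { 1/8, 1/4, 1/2, 1 } -> simplest 1/16
brrrrr: Left { 0 }, Right { 1/16, 1/8, 1/4, 1/2, 1 } -> simplest 1/32
brrrrrb: Left { 0, 1/32 }, Right { 1/16, 1/8, 1/4, 1/2, 1 } -> simplest 3/64
brrrrrbb: Left { 0, 1/32, 3/64 }, Right { 1/16, 1/8, 1/4, 1/2, 1 } -> simplest 7/128
brrrrrbbb: Left { 0, 1/32, 3/64, 7/128 }, Right { 1/16, 1/8, 1/4, 1/2, 1 } -> simplest 15/256
brrrrrbbbb: Left { 0, 1/32, 3/64, 7/128, 15/256 }, Right { 1/16, 1/8, 1/4, 1/2, 1 } -> simplest 31/512
brrrrrbbbbb: Left { 0, 1/32, 3/64, 7/128, 15/256, 31/512 }, Right { 1/16, 1/8, 1/4, 1/2, 1 } -> simplest 63/1024
brrrrrbbbbbb: Left { 0, 1/32, 3/64, 7/128, 15/256, 31/512, 63/1024 }, Right { 1/16, 1/8, 1/4, 1/2, 1 } -> simplest 127/2048
brrrrrbbbbbbb: Left { 0, 1/32, 3/64, 7/128, 15/256, 31/512, 63/1024, 127/2048 }, Right { 1/16, 1/8, 1/4, 1/2, 1 } -> simplest 255/4096

255/4096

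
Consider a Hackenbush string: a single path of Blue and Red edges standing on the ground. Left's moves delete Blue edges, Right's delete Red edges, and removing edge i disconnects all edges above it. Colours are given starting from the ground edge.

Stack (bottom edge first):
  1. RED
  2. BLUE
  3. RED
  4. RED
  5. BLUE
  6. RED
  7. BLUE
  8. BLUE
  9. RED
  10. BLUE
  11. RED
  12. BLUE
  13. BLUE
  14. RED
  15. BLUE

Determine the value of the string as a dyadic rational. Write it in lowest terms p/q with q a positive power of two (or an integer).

-13477/16384

edge 1 of 15 (RED): {  | 0 } — -1
edge 2 of 15 (BLUE): { -1 | 0 } — -1/2
edge 3 of 15 (RED): { -1 | -1/2 0 } — -3/4
edge 4 of 15 (RED): { -1 | -3/4 -1/2 0 } — -7/8
edge 5 of 15 (BLUE): { -1 -7/8 | -3/4 -1/2 0 } — -13/16
edge 6 of 15 (RED): { -1 -7/8 | -13/16 -3/4 -1/2 0 } — -27/32
edge 7 of 15 (BLUE): { -1 -7/8 -27/32 | -13/16 -3/4 -1/2 0 } — -53/64
edge 8 of 15 (BLUE): { -1 -7/8 -27/32 -53/64 | -13/16 -3/4 -1/2 0 } — -105/128
edge 9 of 15 (RED): { -1 -7/8 -27/32 -53/64 | -105/128 -13/16 -3/4 -1/2 0 } — -211/256
edge 10 of 15 (BLUE): { -1 -7/8 -27/32 -53/64 -211/256 | -105/128 -13/16 -3/4 -1/2 0 } — -421/512
edge 11 of 15 (RED): { -1 -7/8 -27/32 -53/64 -211/256 | -421/512 -105/128 -13/16 -3/4 -1/2 0 } — -843/1024
edge 12 of 15 (BLUE): { -1 -7/8 -27/32 -53/64 -211/256 -843/1024 | -421/512 -105/128 -13/16 -3/4 -1/2 0 } — -1685/2048
edge 13 of 15 (BLUE): { -1 -7/8 -27/32 -53/64 -211/256 -843/1024 -1685/2048 | -421/512 -105/128 -13/16 -3/4 -1/2 0 } — -3369/4096
edge 14 of 15 (RED): { -1 -7/8 -27/32 -53/64 -211/256 -843/1024 -1685/2048 | -3369/4096 -421/512 -105/128 -13/16 -3/4 -1/2 0 } — -6739/8192
edge 15 of 15 (BLUE): { -1 -7/8 -27/32 -53/64 -211/256 -843/1024 -1685/2048 -6739/8192 | -3369/4096 -421/512 -105/128 -13/16 -3/4 -1/2 0 } — -13477/16384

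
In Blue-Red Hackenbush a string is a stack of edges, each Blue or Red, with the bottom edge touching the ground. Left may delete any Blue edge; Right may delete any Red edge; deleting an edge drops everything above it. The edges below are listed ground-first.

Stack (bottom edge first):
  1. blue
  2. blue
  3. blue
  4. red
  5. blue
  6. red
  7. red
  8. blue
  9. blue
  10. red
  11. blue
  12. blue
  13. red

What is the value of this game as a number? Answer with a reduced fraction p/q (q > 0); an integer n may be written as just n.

2669/1024

G_1 [b]  L=[0]  R=[(no moves)]  ⇒ 1
G_2 [bb]  L=[0 1]  R=[(no moves)]  ⇒ 2
G_3 [bbb]  L=[0 1 2]  R=[(no moves)]  ⇒ 3
G_4 [bbbr]  L=[0 1 2]  R=[3]  ⇒ 5/2
G_5 [bbbrb]  L=[0 1 2 5/2]  R=[3]  ⇒ 11/4
G_6 [bbbrbr]  L=[0 1 2 5/2]  R=[11/4 3]  ⇒ 21/8
G_7 [bbbrbrr]  L=[0 1 2 5/2]  R=[21/8 11/4 3]  ⇒ 41/16
G_8 [bbbrbrrb]  L=[0 1 2 5/2 41/16]  R=[21/8 11/4 3]  ⇒ 83/32
G_9 [bbbrbrrbb]  L=[0 1 2 5/2 41/16 83/32]  R=[21/8 11/4 3]  ⇒ 167/64
G_10 [bbbrbrrbbr]  L=[0 1 2 5/2 41/16 83/32]  R=[167/64 21/8 11/4 3]  ⇒ 333/128
G_11 [bbbrbrrbbrb]  L=[0 1 2 5/2 41/16 83/32 333/128]  R=[167/64 21/8 11/4 3]  ⇒ 667/256
G_12 [bbbrbrrbbrbb]  L=[0 1 2 5/2 41/16 83/32 333/128 667/256]  R=[167/64 21/8 11/4 3]  ⇒ 1335/512
G_13 [bbbrbrrbbrbbr]  L=[0 1 2 5/2 41/16 83/32 333/128 667/256]  R=[1335/512 167/64 21/8 11/4 3]  ⇒ 2669/1024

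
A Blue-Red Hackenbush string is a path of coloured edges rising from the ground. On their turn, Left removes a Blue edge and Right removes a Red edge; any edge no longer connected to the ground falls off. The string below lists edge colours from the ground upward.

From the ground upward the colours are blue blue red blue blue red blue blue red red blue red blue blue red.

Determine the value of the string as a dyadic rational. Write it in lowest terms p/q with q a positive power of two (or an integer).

b: Left { 0 }, Right { none } → simplest 1
bb: Left { 0,1 }, Right { none } → simplest 2
bbr: Left { 0,1 }, Right { 2 } → simplest 3/2
bbrb: Left { 0,1,3/2 }, Right { 2 } → simplest 7/4
bbrbb: Left { 0,1,3/2,7/4 }, Right { 2 } → simplest 15/8
bbrbbr: Left { 0,1,3/2,7/4 }, Right { 15/8,2 } → simplest 29/16
bbrbbrb: Left { 0,1,3/2,7/4,29/16 }, Right { 15/8,2 } → simplest 59/32
bbrbbrbb: Left { 0,1,3/2,7/4,29/16,59/32 }, Right { 15/8,2 } → simplest 119/64
bbrbbrbbr: Left { 0,1,3/2,7/4,29/16,59/32 }, Right { 119/64,15/8,2 } → simplest 237/128
bbrbbrbbrr: Left { 0,1,3/2,7/4,29/16,59/32 }, Right { 237/128,119/64,15/8,2 } → simplest 473/256
bbrbbrbbrrb: Left { 0,1,3/2,7/4,29/16,59/32,473/256 }, Right { 237/128,119/64,15/8,2 } → simplest 947/512
bbrbbrbbrrbr: Left { 0,1,3/2,7/4,29/16,59/32,473/256 }, Right { 947/512,237/128,119/64,15/8,2 } → simplest 1893/1024
bbrbbrbbrrbrb: Left { 0,1,3/2,7/4,29/16,59/32,473/256,1893/1024 }, Right { 947/512,237/128,119/64,15/8,2 } → simplest 3787/2048
bbrbbrbbrrbrbb: Left { 0,1,3/2,7/4,29/16,59/32,473/256,1893/1024,3787/2048 }, Right { 947/512,237/128,119/64,15/8,2 } → simplest 7575/4096
bbrbbrbbrrbrbbr: Left { 0,1,3/2,7/4,29/16,59/32,473/256,1893/1024,3787/2048 }, Right { 7575/4096,947/512,237/128,119/64,15/8,2 } → simplest 15149/8192

15149/8192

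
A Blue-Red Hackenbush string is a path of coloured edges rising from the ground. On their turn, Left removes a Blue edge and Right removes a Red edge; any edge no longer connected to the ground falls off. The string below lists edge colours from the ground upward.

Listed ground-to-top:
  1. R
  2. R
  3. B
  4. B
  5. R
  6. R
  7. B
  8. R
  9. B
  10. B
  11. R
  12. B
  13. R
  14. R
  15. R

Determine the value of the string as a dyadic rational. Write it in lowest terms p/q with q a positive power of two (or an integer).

-11567/8192

1 of 15 · R · max L −∞ · min R 0 → -1
2 of 15 · RR · max L −∞ · min R -1 → -2
3 of 15 · RRB · max L -2 · min R -1 → -3/2
4 of 15 · RRBB · max L -3/2 · min R -1 → -5/4
5 of 15 · RRBBR · max L -3/2 · min R -5/4 → -11/8
6 of 15 · RRBBRR · max L -3/2 · min R -11/8 → -23/16
7 of 15 · RRBBRRB · max L -23/16 · min R -11/8 → -45/32
8 of 15 · RRBBRRBR · max L -23/16 · min R -45/32 → -91/64
9 of 15 · RRBBRRBRB · max L -91/64 · min R -45/32 → -181/128
10 of 15 · RRBBRRBRBB · max L -181/128 · min R -45/32 → -361/256
11 of 15 · RRBBRRBRBBR · max L -181/128 · min R -361/256 → -723/512
12 of 15 · RRBBRRBRBBRB · max L -723/512 · min R -361/256 → -1445/1024
13 of 15 · RRBBRRBRBBRBR · max L -723/512 · min R -1445/1024 → -2891/2048
14 of 15 · RRBBRRBRBBRBRR · max L -723/512 · min R -2891/2048 → -5783/4096
15 of 15 · RRBBRRBRBBRBRRR · max L -723/512 · min R -5783/4096 → -11567/8192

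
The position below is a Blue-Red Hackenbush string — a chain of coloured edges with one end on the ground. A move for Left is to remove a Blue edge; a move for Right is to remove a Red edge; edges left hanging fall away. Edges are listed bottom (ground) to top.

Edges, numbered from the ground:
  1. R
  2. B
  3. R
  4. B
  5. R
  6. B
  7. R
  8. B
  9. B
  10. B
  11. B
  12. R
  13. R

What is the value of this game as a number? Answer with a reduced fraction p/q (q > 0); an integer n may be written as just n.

Build g(s[:k]) for k = 1..13, string s = R B R B R B R B B B B R R.
1 of 13 · R · max L −∞ · min R 0 → -1
2 of 13 · RB · max L -1 · min R 0 → -1/2
3 of 13 · RBR · max L -1 · min R -1/2 → -3/4
4 of 13 · RBRB · max L -3/4 · min R -1/2 → -5/8
5 of 13 · RBRBR · max L -3/4 · min R -5/8 → -11/16
6 of 13 · RBRBRB · max L -11/16 · min R -5/8 → -21/32
7 of 13 · RBRBRBR · max L -11/16 · min R -21/32 → -43/64
8 of 13 · RBRBRBRB · max L -43/64 · min R -21/32 → -85/128
9 of 13 · RBRBRBRBB · max L -85/128 · min R -21/32 → -169/256
10 of 13 · RBRBRBRBBB · max L -169/256 · min R -21/32 → -337/512
11 of 13 · RBRBRBRBBBB · max L -337/512 · min R -21/32 → -673/1024
12 of 13 · RBRBRBRBBBBR · max L -337/512 · min R -673/1024 → -1347/2048
13 of 13 · RBRBRBRBBBBRR · max L -337/512 · min R -1347/2048 → -2695/4096

-2695/4096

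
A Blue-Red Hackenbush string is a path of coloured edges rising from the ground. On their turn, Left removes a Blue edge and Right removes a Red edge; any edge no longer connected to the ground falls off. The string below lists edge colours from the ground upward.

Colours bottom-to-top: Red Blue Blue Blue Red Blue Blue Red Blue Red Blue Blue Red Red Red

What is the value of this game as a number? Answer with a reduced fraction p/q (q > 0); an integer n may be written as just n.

Build value(s[:k]) for k = 1..15, string s = Red Blue Blue Blue Red Blue Blue Red Blue Red Blue Blue Red Red Red.
value_1 [R]  L=[]  R=[0]  — -1
value_2 [RB]  L=[-1]  R=[0]  — -1/2
value_3 [RBB]  L=[-1; -1/2]  R=[0]  — -1/4
value_4 [RBBB]  L=[-1; -1/2; -1/4]  R=[0]  — -1/8
value_5 [RBBBR]  L=[-1; -1/2; -1/4]  R=[-1/8; 0]  — -3/16
value_6 [RBBBRB]  L=[-1; -1/2; -1/4; -3/16]  R=[-1/8; 0]  — -5/32
value_7 [RBBBRBB]  L=[-1; -1/2; -1/4; -3/16; -5/32]  R=[-1/8; 0]  — -9/64
value_8 [RBBBRBBR]  L=[-1; -1/2; -1/4; -3/16; -5/32]  R=[-9/64; -1/8; 0]  — -19/128
value_9 [RBBBRBBRB]  L=[-1; -1/2; -1/4; -3/16; -5/32; -19/128]  R=[-9/64; -1/8; 0]  — -37/256
value_10 [RBBBRBBRBR]  L=[-1; -1/2; -1/4; -3/16; -5/32; -19/128]  R=[-37/256; -9/64; -1/8; 0]  — -75/512
value_11 [RBBBRBBRBRB]  L=[-1; -1/2; -1/4; -3/16; -5/32; -19/128; -75/512]  R=[-37/256; -9/64; -1/8; 0]  — -149/1024
value_12 [RBBBRBBRBRBB]  L=[-1; -1/2; -1/4; -3/16; -5/32; -19/128; -75/512; -149/1024]  R=[-37/256; -9/64; -1/8; 0]  — -297/2048
value_13 [RBBBRBBRBRBBR]  L=[-1; -1/2; -1/4; -3/16; -5/32; -19/128; -75/512; -149/1024]  R=[-297/2048; -37/256; -9/64; -1/8; 0]  — -595/4096
value_14 [RBBBRBBRBRBBRR]  L=[-1; -1/2; -1/4; -3/16; -5/32; -19/128; -75/512; -149/1024]  R=[-595/4096; -297/2048; -37/256; -9/64; -1/8; 0]  — -1191/8192
value_15 [RBBBRBBRBRBBRRR]  L=[-1; -1/2; -1/4; -3/16; -5/32; -19/128; -75/512; -149/1024]  R=[-1191/8192; -595/4096; -297/2048; -37/256; -9/64; -1/8; 0]  — -2383/16384

-2383/16384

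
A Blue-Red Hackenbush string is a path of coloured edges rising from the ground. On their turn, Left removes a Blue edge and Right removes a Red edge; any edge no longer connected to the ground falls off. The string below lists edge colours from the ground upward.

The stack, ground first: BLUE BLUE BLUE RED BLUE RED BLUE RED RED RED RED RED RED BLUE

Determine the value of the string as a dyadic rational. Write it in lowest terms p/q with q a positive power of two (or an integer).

Prefix values for BLUE BLUE BLUE RED BLUE RED BLUE RED RED RED RED RED RED BLUE via {L|R} + simplicity:
v(B) = { 0 | · } → 1
v(BB) = { 0, 1 | · } → 2
v(BBB) = { 0, 1, 2 | · } → 3
v(BBBR) = { 0, 1, 2 | 3 } → 5/2
v(BBBRB) = { 0, 1, 2, 5/2 | 3 } → 11/4
v(BBBRBR) = { 0, 1, 2, 5/2 | 11/4, 3 } → 21/8
v(BBBRBRB) = { 0, 1, 2, 5/2, 21/8 | 11/4, 3 } → 43/16
v(BBBRBRBR) = { 0, 1, 2, 5/2, 21/8 | 43/16, 11/4, 3 } → 85/32
v(BBBRBRBRR) = { 0, 1, 2, 5/2, 21/8 | 85/32, 43/16, 11/4, 3 } → 169/64
v(BBBRBRBRRR) = { 0, 1, 2, 5/2, 21/8 | 169/64, 85/32, 43/16, 11/4, 3 } → 337/128
v(BBBRBRBRRRR) = { 0, 1, 2, 5/2, 21/8 | 337/128, 169/64, 85/32, 43/16, 11/4, 3 } → 673/256
v(BBBRBRBRRRRR) = { 0, 1, 2, 5/2, 21/8 | 673/256, 337/128, 169/64, 85/32, 43/16, 11/4, 3 } → 1345/512
v(BBBRBRBRRRRRR) = { 0, 1, 2, 5/2, 21/8 | 1345/512, 673/256, 337/128, 169/64, 85/32, 43/16, 11/4, 3 } → 2689/1024
v(BBBRBRBRRRRRRB) = { 0, 1, 2, 5/2, 21/8, 2689/1024 | 1345/512, 673/256, 337/128, 169/64, 85/32, 43/16, 11/4, 3 } → 5379/2048

5379/2048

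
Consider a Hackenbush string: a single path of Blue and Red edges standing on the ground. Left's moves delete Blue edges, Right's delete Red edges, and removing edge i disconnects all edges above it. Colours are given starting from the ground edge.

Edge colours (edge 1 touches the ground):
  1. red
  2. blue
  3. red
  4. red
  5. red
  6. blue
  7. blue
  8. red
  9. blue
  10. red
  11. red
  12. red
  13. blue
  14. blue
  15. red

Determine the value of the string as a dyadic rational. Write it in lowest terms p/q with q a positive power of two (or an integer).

Build g(s[:k]) for k = 1..15, string s = red blue red red red blue blue red blue red red red blue blue red.
r: Left { (no moves) }, Right { 0 } => simplest -1
rb: Left { -1 }, Right { 0 } => simplest -1/2
rbr: Left { -1 }, Right { -1/2; 0 } => simplest -3/4
rbrr: Left { -1 }, Right { -3/4; -1/2; 0 } => simplest -7/8
rbrrr: Left { -1 }, Right { -7/8; -3/4; -1/2; 0 } => simplest -15/16
rbrrrb: Left { -1; -15/16 }, Right { -7/8; -3/4; -1/2; 0 } => simplest -29/32
rbrrrbb: Left { -1; -15/16; -29/32 }, Right { -7/8; -3/4; -1/2; 0 } => simplest -57/64
rbrrrbbr: Left { -1; -15/16; -29/32 }, Right { -57/64; -7/8; -3/4; -1/2; 0 } => simplest -115/128
rbrrrbbrb: Left { -1; -15/16; -29/32; -115/128 }, Right { -57/64; -7/8; -3/4; -1/2; 0 } => simplest -229/256
rbrrrbbrbr: Left { -1; -15/16; -29/32; -115/128 }, Right { -229/256; -57/64; -7/8; -3/4; -1/2; 0 } => simplest -459/512
rbrrrbbrbrr: Left { -1; -15/16; -29/32; -115/128 }, Right { -459/512; -229/256; -57/64; -7/8; -3/4; -1/2; 0 } => simplest -919/1024
rbrrrbbrbrrr: Left { -1; -15/16; -29/32; -115/128 }, Right { -919/1024; -459/512; -229/256; -57/64; -7/8; -3/4; -1/2; 0 } => simplest -1839/2048
rbrrrbbrbrrrb: Left { -1; -15/16; -29/32; -115/128; -1839/2048 }, Right { -919/1024; -459/512; -229/256; -57/64; -7/8; -3/4; -1/2; 0 } => simplest -3677/4096
rbrrrbbrbrrrbb: Left { -1; -15/16; -29/32; -115/128; -1839/2048; -3677/4096 }, Right { -919/1024; -459/512; -229/256; -57/64; -7/8; -3/4; -1/2; 0 } => simplest -7353/8192
rbrrrbbrbrrrbbr: Left { -1; -15/16; -29/32; -115/128; -1839/2048; -3677/4096 }, Right { -7353/8192; -919/1024; -459/512; -229/256; -57/64; -7/8; -3/4; -1/2; 0 } => simplest -14707/16384

-14707/16384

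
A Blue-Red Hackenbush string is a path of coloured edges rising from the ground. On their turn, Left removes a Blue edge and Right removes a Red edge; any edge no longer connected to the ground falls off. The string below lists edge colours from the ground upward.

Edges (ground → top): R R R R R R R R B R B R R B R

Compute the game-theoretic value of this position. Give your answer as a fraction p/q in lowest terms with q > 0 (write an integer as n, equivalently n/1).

R: Left { — }, Right { 0 } = simplest -1
RR: Left { — }, Right { -1 0 } = simplest -2
RRR: Left { — }, Right { -2 -1 0 } = simplest -3
RRRR: Left { — }, Right { -3 -2 -1 0 } = simplest -4
RRRRR: Left { — }, Right { -4 -3 -2 -1 0 } = simplest -5
RRRRRR: Left { — }, Right { -5 -4 -3 -2 -1 0 } = simplest -6
RRRRRRR: Left { — }, Right { -6 -5 -4 -3 -2 -1 0 } = simplest -7
RRRRRRRR: Left { — }, Right { -7 -6 -5 -4 -3 -2 -1 0 } = simplest -8
RRRRRRRRB: Left { -8 }, Right { -7 -6 -5 -4 -3 -2 -1 0 } = simplest -15/2
RRRRRRRRBR: Left { -8 }, Right { -15/2 -7 -6 -5 -4 -3 -2 -1 0 } = simplest -31/4
RRRRRRRRBRB: Left { -8 -31/4 }, Right { -15/2 -7 -6 -5 -4 -3 -2 -1 0 } = simplest -61/8
RRRRRRRRBRBR: Left { -8 -31/4 }, Right { -61/8 -15/2 -7 -6 -5 -4 -3 -2 -1 0 } = simplest -123/16
RRRRRRRRBRBRR: Left { -8 -31/4 }, Right { -123/16 -61/8 -15/2 -7 -6 -5 -4 -3 -2 -1 0 } = simplest -247/32
RRRRRRRRBRBRRB: Left { -8 -31/4 -247/32 }, Right { -123/16 -61/8 -15/2 -7 -6 -5 -4 -3 -2 -1 0 } = simplest -493/64
RRRRRRRRBRBRRBR: Left { -8 -31/4 -247/32 }, Right { -493/64 -123/16 -61/8 -15/2 -7 -6 -5 -4 -3 -2 -1 0 } = simplest -987/128

-987/128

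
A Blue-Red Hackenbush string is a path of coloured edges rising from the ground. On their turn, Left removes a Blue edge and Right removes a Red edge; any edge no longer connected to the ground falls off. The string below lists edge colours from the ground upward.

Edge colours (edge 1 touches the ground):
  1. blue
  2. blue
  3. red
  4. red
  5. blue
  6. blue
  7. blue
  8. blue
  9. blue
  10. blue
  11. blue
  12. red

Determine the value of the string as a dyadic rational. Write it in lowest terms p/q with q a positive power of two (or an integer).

step 1: add blue to get b; options L={ 0 } R={ none } ⇒ 1
step 2: add blue to get bb; options L={ 0; 1 } R={ none } ⇒ 2
step 3: add red to get bbr; options L={ 0; 1 } R={ 2 } ⇒ 3/2
step 4: add red to get bbrr; options L={ 0; 1 } R={ 3/2; 2 } ⇒ 5/4
step 5: add blue to get bbrrb; options L={ 0; 1; 5/4 } R={ 3/2; 2 } ⇒ 11/8
step 6: add blue to get bbrrbb; options L={ 0; 1; 5/4; 11/8 } R={ 3/2; 2 } ⇒ 23/16
step 7: add blue to get bbrrbbb; options L={ 0; 1; 5/4; 11/8; 23/16 } R={ 3/2; 2 } ⇒ 47/32
step 8: add blue to get bbrrbbbb; options L={ 0; 1; 5/4; 11/8; 23/16; 47/32 } R={ 3/2; 2 } ⇒ 95/64
step 9: add blue to get bbrrbbbbb; options L={ 0; 1; 5/4; 11/8; 23/16; 47/32; 95/64 } R={ 3/2; 2 } ⇒ 191/128
step 10: add blue to get bbrrbbbbbb; options L={ 0; 1; 5/4; 11/8; 23/16; 47/32; 95/64; 191/128 } R={ 3/2; 2 } ⇒ 383/256
step 11: add blue to get bbrrbbbbbbb; options L={ 0; 1; 5/4; 11/8; 23/16; 47/32; 95/64; 191/128; 383/256 } R={ 3/2; 2 } ⇒ 767/512
step 12: add red to get bbrrbbbbbbbr; options L={ 0; 1; 5/4; 11/8; 23/16; 47/32; 95/64; 191/128; 383/256 } R={ 767/512; 3/2; 2 } ⇒ 1533/1024

1533/1024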